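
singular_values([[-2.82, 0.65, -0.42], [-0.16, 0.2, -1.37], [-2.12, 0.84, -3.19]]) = [4.66, 2.05, 0.0]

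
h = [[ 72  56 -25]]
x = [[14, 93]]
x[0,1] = 93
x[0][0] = 14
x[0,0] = 14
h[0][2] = -25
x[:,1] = [93]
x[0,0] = 14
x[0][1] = 93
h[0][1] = 56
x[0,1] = 93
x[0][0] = 14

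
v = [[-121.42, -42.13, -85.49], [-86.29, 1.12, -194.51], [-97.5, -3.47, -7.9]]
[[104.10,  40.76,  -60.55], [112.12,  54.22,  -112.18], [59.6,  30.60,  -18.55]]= v @ [[-0.58, -0.31, 0.15],[-0.15, 0.21, -0.03],[-0.32, -0.14, 0.51]]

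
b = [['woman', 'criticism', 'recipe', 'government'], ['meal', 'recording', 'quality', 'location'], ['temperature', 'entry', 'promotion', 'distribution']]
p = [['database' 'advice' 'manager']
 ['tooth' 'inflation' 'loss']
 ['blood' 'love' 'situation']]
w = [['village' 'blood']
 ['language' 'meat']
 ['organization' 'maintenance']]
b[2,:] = ['temperature', 'entry', 'promotion', 'distribution']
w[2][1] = 'maintenance'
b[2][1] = 'entry'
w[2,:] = ['organization', 'maintenance']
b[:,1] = ['criticism', 'recording', 'entry']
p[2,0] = 'blood'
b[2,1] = 'entry'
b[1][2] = 'quality'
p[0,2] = 'manager'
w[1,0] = 'language'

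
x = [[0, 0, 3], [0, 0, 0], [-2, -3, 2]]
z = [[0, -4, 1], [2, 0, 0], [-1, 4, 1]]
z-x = [[0, -4, -2], [2, 0, 0], [1, 7, -1]]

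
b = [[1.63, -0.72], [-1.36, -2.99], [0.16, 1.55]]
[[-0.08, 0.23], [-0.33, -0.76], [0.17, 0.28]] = b @ [[-0.00, 0.21], [0.11, 0.16]]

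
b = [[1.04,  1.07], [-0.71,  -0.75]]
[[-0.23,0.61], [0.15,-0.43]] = b@[[-0.34, 0.20], [0.12, 0.38]]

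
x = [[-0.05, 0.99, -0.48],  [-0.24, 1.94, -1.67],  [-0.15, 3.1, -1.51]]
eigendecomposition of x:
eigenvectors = [[(-0.98+0j), (-0.25+0j), (-0.25-0j)], [0.05+0.00j, -0.44-0.38j, -0.44+0.38j], [(0.2+0j), (-0.77+0j), (-0.77-0j)]]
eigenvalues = [(-0+0j), (0.19+1.53j), (0.19-1.53j)]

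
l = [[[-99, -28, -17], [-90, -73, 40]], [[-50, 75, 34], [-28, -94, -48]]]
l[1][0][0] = -50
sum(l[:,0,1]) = 47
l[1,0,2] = 34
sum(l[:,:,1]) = -120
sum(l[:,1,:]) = -293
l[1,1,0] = -28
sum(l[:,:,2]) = 9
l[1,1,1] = -94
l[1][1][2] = -48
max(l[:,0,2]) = 34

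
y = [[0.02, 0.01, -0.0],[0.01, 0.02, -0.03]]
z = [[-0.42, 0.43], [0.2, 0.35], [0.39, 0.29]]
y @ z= [[-0.01,  0.01],[-0.01,  0.0]]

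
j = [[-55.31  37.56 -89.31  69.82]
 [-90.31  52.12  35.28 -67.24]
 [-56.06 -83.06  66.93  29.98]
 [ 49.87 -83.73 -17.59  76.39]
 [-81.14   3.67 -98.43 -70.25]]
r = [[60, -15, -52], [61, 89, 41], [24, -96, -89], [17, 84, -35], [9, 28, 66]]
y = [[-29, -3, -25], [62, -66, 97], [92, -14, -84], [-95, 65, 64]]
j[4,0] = -81.14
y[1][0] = 62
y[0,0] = -29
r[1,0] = 61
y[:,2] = [-25, 97, -84, 64]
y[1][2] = 97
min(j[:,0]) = -90.31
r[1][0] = 61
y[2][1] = -14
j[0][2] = -89.31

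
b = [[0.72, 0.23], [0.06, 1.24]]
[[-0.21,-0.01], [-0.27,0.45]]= b @ [[-0.22, -0.13], [-0.21, 0.37]]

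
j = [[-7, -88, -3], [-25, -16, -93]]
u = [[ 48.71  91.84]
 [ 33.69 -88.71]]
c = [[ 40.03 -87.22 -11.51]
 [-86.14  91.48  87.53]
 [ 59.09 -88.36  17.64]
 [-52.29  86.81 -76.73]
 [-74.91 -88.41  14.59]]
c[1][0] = -86.14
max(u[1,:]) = 33.69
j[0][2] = -3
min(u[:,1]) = -88.71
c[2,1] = -88.36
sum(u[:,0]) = 82.4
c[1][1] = 91.48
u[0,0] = 48.71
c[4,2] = 14.59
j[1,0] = -25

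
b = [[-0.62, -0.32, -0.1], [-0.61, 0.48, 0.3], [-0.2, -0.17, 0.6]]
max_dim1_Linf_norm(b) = 0.62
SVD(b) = [[-0.46, 0.88, -0.08], [-0.77, -0.44, -0.46], [-0.44, -0.16, 0.88]] @ diag([0.9672890222741671, 0.6157768478831669, 0.5507910865282374]) @ [[0.87, -0.15, -0.47], [-0.40, -0.76, -0.51], [0.28, -0.63, 0.72]]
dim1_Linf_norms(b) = [0.62, 0.61, 0.6]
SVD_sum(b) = [[-0.39,0.07,0.21], [-0.65,0.11,0.35], [-0.37,0.06,0.20]] + [[-0.22, -0.41, -0.28],[0.11, 0.21, 0.14],[0.04, 0.07, 0.05]] + [[-0.01,0.03,-0.03], [-0.07,0.16,-0.18], [0.13,-0.31,0.35]]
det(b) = -0.33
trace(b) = 0.46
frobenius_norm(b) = 1.27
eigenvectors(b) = [[(0.9+0j), 0.21+0.01j, 0.21-0.01j], [(0.39+0j), -0.83+0.00j, (-0.83-0j)], [(0.18+0j), 0.04-0.51j, 0.04+0.51j]]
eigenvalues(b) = [(-0.78+0j), (0.62+0.19j), (0.62-0.19j)]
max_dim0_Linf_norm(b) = 0.62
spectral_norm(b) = 0.97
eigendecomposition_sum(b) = [[(-0.7-0j), (-0.18+0j), (-0.01+0j)], [(-0.31-0j), (-0.08+0j), (-0.01+0j)], [-0.14-0.00j, (-0.04+0j), -0.00+0.00j]] + [[(0.04-0.01j), -0.07-0.02j, (-0.04+0.13j)], [(-0.15+0.06j), 0.28+0.08j, (0.15-0.5j)], [(-0.03-0.1j), (-0.07+0.17j), (0.3+0.12j)]] + [[(0.04+0.01j),(-0.07+0.02j),(-0.04-0.13j)], [(-0.15-0.06j),0.28-0.08j,0.15+0.50j], [-0.03+0.10j,-0.07-0.17j,(0.3-0.12j)]]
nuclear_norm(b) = 2.13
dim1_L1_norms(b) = [1.04, 1.39, 0.97]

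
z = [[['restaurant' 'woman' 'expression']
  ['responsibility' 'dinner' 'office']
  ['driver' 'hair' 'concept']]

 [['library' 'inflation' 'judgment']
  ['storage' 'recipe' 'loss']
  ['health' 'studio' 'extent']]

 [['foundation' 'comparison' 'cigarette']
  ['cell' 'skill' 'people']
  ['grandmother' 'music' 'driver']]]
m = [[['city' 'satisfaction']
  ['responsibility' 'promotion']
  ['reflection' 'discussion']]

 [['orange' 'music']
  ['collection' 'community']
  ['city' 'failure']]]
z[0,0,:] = ['restaurant', 'woman', 'expression']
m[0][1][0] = 'responsibility'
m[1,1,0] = 'collection'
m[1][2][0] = 'city'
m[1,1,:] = ['collection', 'community']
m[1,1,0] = 'collection'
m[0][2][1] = 'discussion'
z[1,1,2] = 'loss'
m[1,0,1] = 'music'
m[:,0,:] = [['city', 'satisfaction'], ['orange', 'music']]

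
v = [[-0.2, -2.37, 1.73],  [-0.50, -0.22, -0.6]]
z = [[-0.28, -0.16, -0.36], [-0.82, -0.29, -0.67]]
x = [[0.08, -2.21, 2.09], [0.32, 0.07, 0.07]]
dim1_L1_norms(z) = [0.8, 1.78]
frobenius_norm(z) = 1.20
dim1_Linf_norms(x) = [2.21, 0.32]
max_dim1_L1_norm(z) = 1.78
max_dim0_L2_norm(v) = 2.38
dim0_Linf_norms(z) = [0.82, 0.29, 0.67]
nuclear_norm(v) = 3.74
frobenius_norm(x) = 3.06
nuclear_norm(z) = 1.29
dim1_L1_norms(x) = [4.38, 0.46]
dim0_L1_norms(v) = [0.7, 2.59, 2.33]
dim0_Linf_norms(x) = [0.32, 2.21, 2.09]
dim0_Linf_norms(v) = [0.5, 2.37, 1.73]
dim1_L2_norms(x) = [3.04, 0.33]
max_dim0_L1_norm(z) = 1.1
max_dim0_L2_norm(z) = 0.87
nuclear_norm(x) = 3.38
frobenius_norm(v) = 3.05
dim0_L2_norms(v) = [0.54, 2.38, 1.83]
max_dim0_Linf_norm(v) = 2.37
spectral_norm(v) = 2.94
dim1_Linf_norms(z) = [0.36, 0.82]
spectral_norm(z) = 1.20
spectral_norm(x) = 3.04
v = x + z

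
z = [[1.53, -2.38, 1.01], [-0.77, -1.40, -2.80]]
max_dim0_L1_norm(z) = 3.81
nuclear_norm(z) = 6.22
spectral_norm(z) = 3.27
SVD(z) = [[-0.38, 0.93], [0.93, 0.38]] @ diag([3.2663923814383016, 2.9578676120614014]) @ [[-0.40, -0.12, -0.91], [0.38, -0.92, -0.04]]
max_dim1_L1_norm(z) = 4.97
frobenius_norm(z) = 4.41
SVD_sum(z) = [[0.49, 0.15, 1.13], [-1.2, -0.36, -2.75]] + [[1.04, -2.53, -0.12], [0.43, -1.04, -0.05]]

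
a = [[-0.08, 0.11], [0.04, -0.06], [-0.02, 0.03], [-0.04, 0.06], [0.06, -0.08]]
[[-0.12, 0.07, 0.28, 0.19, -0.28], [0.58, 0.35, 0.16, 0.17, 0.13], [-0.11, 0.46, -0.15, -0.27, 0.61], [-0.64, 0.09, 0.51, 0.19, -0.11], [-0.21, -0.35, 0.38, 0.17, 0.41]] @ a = [[-0.02, 0.02], [-0.03, 0.05], [0.08, -0.11], [0.03, -0.04], [0.01, -0.01]]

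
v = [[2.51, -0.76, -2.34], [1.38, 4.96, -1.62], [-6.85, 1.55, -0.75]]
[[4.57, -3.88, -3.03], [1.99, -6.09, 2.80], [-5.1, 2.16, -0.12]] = v @[[0.82, -0.60, 0.1], [-0.16, -0.66, 0.9], [-1.02, 1.23, 1.11]]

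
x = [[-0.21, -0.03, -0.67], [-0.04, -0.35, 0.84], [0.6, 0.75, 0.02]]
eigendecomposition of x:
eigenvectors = [[0.67,0.76,-0.45], [-0.63,-0.61,0.79], [-0.39,-0.23,-0.41]]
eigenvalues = [0.21, 0.01, -0.76]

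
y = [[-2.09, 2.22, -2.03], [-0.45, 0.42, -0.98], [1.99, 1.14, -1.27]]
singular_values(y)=[3.84, 2.6, 0.41]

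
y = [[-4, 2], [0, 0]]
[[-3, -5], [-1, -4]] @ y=[[12, -6], [4, -2]]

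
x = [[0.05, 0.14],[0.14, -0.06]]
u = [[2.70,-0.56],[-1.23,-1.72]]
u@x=[[0.06, 0.41],[-0.3, -0.07]]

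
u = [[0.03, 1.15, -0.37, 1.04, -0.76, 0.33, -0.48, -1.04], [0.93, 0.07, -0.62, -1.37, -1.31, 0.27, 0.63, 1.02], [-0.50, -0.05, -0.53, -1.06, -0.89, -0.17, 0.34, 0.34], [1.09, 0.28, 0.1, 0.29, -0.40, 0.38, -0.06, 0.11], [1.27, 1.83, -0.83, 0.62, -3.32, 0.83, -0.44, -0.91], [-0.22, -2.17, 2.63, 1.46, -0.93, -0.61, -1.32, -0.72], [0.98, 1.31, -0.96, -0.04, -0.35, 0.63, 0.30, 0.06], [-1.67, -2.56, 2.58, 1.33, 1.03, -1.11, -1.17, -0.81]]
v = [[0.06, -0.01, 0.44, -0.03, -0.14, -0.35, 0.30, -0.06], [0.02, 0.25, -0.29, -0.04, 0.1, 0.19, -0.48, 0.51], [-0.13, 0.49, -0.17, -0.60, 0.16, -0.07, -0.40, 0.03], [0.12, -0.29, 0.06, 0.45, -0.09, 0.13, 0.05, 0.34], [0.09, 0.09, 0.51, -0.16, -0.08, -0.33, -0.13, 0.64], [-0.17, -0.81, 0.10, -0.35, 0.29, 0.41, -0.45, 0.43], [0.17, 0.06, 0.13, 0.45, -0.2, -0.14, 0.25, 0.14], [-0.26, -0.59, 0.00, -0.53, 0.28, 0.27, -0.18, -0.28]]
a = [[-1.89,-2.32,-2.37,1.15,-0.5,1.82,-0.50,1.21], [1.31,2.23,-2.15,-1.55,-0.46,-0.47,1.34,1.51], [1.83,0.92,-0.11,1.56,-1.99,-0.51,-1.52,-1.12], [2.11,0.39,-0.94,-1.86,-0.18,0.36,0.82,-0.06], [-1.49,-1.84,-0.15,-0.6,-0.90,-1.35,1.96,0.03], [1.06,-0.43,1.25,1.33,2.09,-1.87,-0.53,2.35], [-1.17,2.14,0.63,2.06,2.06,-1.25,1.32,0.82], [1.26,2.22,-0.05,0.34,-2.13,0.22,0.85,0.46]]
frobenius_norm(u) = 8.81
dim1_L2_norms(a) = [4.6, 4.27, 3.8, 3.13, 3.53, 4.28, 4.34, 3.49]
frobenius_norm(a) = 11.20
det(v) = 0.00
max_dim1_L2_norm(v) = 1.21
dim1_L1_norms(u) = [5.2, 6.22, 3.88, 2.71, 10.05, 10.06, 4.63, 12.26]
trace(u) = -4.58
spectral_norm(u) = 6.97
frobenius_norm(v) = 2.46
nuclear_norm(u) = 15.72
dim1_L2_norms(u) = [2.13, 2.52, 1.65, 1.3, 4.33, 4.16, 2.05, 4.7]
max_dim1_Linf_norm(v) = 0.81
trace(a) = -2.62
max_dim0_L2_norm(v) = 1.18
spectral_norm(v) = 1.58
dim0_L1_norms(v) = [1.02, 2.59, 1.7, 2.61, 1.34, 1.89, 2.24, 2.43]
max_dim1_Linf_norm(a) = 2.37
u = v @ a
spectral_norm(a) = 6.10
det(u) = -0.00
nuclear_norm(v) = 4.85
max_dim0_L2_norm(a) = 4.94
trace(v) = 0.89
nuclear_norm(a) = 28.38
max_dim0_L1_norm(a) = 12.49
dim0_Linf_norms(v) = [0.26, 0.81, 0.51, 0.6, 0.29, 0.41, 0.48, 0.64]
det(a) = -6539.01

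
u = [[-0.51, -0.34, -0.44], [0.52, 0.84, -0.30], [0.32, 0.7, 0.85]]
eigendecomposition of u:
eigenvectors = [[-0.92+0.00j, (-0.28-0.04j), -0.28+0.04j], [0.40+0.00j, (0.04+0.62j), 0.04-0.62j], [(0.01+0j), (0.73+0j), (0.73-0j)]]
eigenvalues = [(-0.36+0j), (0.77+0.58j), (0.77-0.58j)]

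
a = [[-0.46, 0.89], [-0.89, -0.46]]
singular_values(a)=[1.0, 1.0]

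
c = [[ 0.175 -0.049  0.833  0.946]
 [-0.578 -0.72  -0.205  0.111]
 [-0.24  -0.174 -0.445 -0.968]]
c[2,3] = -0.968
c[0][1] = -0.049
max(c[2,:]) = -0.174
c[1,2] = -0.205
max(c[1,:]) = 0.111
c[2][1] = -0.174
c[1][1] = -0.72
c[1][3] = 0.111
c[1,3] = 0.111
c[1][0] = -0.578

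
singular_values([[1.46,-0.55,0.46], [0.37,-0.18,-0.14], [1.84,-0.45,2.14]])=[3.2, 0.87, 0.0]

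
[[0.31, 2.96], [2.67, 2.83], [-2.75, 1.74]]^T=[[0.31, 2.67, -2.75], [2.96, 2.83, 1.74]]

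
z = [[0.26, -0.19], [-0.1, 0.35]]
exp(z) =[[1.31, -0.26], [-0.14, 1.43]]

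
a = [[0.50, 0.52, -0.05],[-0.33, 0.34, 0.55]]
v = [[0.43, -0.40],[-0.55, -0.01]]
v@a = [[0.35, 0.09, -0.24], [-0.27, -0.29, 0.02]]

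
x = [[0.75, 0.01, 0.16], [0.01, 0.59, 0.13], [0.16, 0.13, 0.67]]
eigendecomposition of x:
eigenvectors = [[-0.70, -0.62, -0.35], [-0.29, 0.70, -0.65], [-0.65, 0.35, 0.67]]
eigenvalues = [0.9, 0.65, 0.46]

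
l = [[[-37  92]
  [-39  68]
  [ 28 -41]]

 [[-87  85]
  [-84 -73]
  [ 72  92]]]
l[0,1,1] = 68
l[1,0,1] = 85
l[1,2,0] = 72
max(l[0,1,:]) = 68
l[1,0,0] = -87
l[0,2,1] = -41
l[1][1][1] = -73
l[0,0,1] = 92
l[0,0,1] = 92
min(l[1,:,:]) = -87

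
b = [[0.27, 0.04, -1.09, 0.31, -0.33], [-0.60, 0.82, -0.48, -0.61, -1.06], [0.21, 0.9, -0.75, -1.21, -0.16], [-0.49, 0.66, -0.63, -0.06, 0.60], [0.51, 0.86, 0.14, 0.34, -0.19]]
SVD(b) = [[0.23,-0.63,-0.63,-0.35,-0.17], [0.63,0.51,-0.24,-0.28,0.46], [0.68,-0.01,0.32,0.19,-0.63], [0.28,-0.59,0.5,0.05,0.57], [0.13,-0.05,-0.44,0.87,0.19]] @ diag([2.30226375460146, 1.1761899904734203, 1.1081692426023755, 1.0397894797789686, 0.8640355768425179]) @ [[-0.1, 0.62, -0.53, -0.48, -0.31],[-0.18, -0.04, 0.69, -0.41, -0.57],[-0.38, 0.01, 0.17, -0.55, 0.72],[0.51, 0.68, 0.45, 0.12, 0.24],[-0.74, 0.39, 0.13, 0.54, -0.02]]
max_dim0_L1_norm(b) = 3.28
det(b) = -2.70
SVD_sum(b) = [[-0.05, 0.33, -0.28, -0.25, -0.16], [-0.15, 0.90, -0.76, -0.69, -0.44], [-0.16, 0.97, -0.82, -0.75, -0.48], [-0.07, 0.40, -0.34, -0.31, -0.20], [-0.03, 0.19, -0.16, -0.15, -0.09]] + [[0.14,0.03,-0.51,0.30,0.42], [-0.11,-0.03,0.41,-0.24,-0.34], [0.0,0.0,-0.01,0.00,0.01], [0.13,0.03,-0.47,0.28,0.39], [0.01,0.00,-0.04,0.03,0.04]] + [[0.27, -0.01, -0.12, 0.39, -0.50], [0.10, -0.00, -0.05, 0.15, -0.20], [-0.14, 0.0, 0.06, -0.19, 0.25], [-0.21, 0.01, 0.10, -0.3, 0.40], [0.19, -0.01, -0.08, 0.27, -0.35]] + [[-0.19, -0.25, -0.17, -0.04, -0.09], [-0.15, -0.2, -0.13, -0.03, -0.07], [0.10, 0.14, 0.09, 0.02, 0.05], [0.03, 0.03, 0.02, 0.01, 0.01], [0.46, 0.61, 0.41, 0.11, 0.22]] + [[0.11, -0.06, -0.02, -0.08, 0.0], [-0.29, 0.15, 0.05, 0.21, -0.01], [0.40, -0.21, -0.07, -0.29, 0.01], [-0.36, 0.19, 0.06, 0.27, -0.01], [-0.12, 0.06, 0.02, 0.09, -0.0]]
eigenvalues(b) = [(0.78+0.77j), (0.78-0.77j), (-0.05+1.29j), (-0.05-1.29j), (-1.36+0j)]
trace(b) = 0.09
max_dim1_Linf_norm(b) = 1.21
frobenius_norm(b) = 3.12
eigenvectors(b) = [[(-0.51-0j),(-0.51+0j),0.06-0.50j,0.06+0.50j,(-0.24+0j)], [(0.52+0j),0.52-0.00j,(-0.07-0.49j),-0.07+0.49j,-0.14+0.00j], [(0.26+0.28j),(0.26-0.28j),-0.41-0.21j,(-0.41+0.21j),-0.66+0.00j], [(0.14-0.49j),0.14+0.49j,(0.04+0.1j),(0.04-0.1j),(-0.54+0j)], [0.11-0.22j,(0.11+0.22j),-0.52+0.00j,-0.52-0.00j,(0.45+0j)]]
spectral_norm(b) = 2.30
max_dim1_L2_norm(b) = 1.7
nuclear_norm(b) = 6.49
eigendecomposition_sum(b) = [[0.26+0.12j,-0.16-0.25j,(-0.14+0.16j),(0.24-0.26j),0.18-0.10j], [(-0.27-0.12j),0.16+0.25j,(0.14-0.16j),(-0.24+0.27j),(-0.18+0.1j)], [(-0.07-0.21j),(-0.06+0.21j),0.16-0.01j,(-0.27+0j),-0.15-0.05j], [-0.19+0.22j,(0.28-0.09j),-0.12-0.18j,0.19+0.30j,(0.05+0.2j)], [-0.11+0.09j,0.14-0.02j,(-0.04-0.09j),0.06+0.16j,0.01+0.10j]] + [[0.26-0.12j, (-0.16+0.25j), (-0.14-0.16j), (0.24+0.26j), (0.18+0.1j)],  [(-0.27+0.12j), (0.16-0.25j), (0.14+0.16j), -0.24-0.27j, (-0.18-0.1j)],  [(-0.07+0.21j), -0.06-0.21j, 0.16+0.01j, (-0.27-0j), (-0.15+0.05j)],  [(-0.19-0.22j), (0.28+0.09j), -0.12+0.18j, 0.19-0.30j, (0.05-0.2j)],  [(-0.11-0.09j), (0.14+0.02j), -0.04+0.09j, (0.06-0.16j), 0.01-0.10j]] + [[(-0.1+0.3j), 0.13+0.39j, (-0.29-0.14j), 0.02-0.08j, -0.42-0.01j], [-0.02+0.31j, (0.22+0.33j), (-0.31-0.06j), (-0-0.08j), -0.40+0.09j], [(0.23+0.18j), 0.37+0.01j, (-0.21+0.2j), -0.06-0.04j, -0.14+0.35j], [-0.01-0.07j, -0.07-0.06j, 0.07-0.00j, 0.00+0.02j, (0.08-0.04j)], [0.32+0.07j, 0.38-0.18j, (-0.11+0.31j), -0.08-0.01j, 0.04+0.43j]] + [[(-0.1-0.3j), (0.13-0.39j), -0.29+0.14j, 0.02+0.08j, (-0.42+0.01j)],[-0.02-0.31j, (0.22-0.33j), -0.31+0.06j, -0.00+0.08j, (-0.4-0.09j)],[0.23-0.18j, 0.37-0.01j, -0.21-0.20j, (-0.06+0.04j), (-0.14-0.35j)],[-0.01+0.07j, (-0.07+0.06j), 0.07+0.00j, 0.00-0.02j, 0.08+0.04j],[(0.32-0.07j), (0.38+0.18j), -0.11-0.31j, (-0.08+0.01j), 0.04-0.43j]] + [[(-0.04+0j), (0.1-0j), -0.24-0.00j, -0.20+0.00j, 0.15+0.00j], [-0.02+0.00j, (0.06-0j), (-0.14-0j), (-0.12+0j), (0.09+0j)], [-0.11+0.00j, 0.27-0.00j, (-0.65-0j), -0.55+0.00j, 0.41+0.00j], [-0.09+0.00j, (0.23-0j), -0.53-0.00j, (-0.46+0j), 0.34+0.00j], [0.08-0.00j, (-0.19+0j), (0.44+0j), 0.38-0.00j, (-0.28-0j)]]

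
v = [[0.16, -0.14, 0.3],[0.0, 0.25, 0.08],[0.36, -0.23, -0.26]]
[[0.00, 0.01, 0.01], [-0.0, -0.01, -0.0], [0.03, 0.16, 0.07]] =v@[[0.07, 0.35, 0.16], [0.0, 0.02, 0.01], [-0.03, -0.14, -0.06]]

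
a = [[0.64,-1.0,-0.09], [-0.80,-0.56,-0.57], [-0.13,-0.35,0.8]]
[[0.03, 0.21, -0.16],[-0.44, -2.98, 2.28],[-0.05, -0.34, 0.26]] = a @ [[0.36, 2.43, -1.86],  [0.19, 1.3, -0.99],  [0.08, 0.54, -0.41]]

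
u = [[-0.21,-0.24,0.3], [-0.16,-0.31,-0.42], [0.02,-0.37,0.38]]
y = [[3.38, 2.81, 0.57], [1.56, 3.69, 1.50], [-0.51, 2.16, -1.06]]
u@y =[[-1.24,  -0.83,  -0.80], [-0.81,  -2.5,  -0.11], [-0.7,  -0.49,  -0.95]]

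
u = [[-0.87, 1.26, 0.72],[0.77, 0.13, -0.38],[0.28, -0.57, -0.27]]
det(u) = 0.00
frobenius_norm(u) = 2.02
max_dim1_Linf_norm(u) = 1.26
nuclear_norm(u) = 2.62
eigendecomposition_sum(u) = [[-1.03, 0.91, 0.74], [0.5, -0.44, -0.36], [0.39, -0.34, -0.28]] + [[-0.00, -0.00, -0.00], [0.00, 0.0, 0.00], [-0.0, -0.00, -0.00]] + [[0.16, 0.35, -0.01],  [0.27, 0.57, -0.02],  [-0.11, -0.23, 0.01]]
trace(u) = -1.01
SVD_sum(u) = [[-0.97, 1.15, 0.75], [0.3, -0.36, -0.23], [0.39, -0.46, -0.3]] + [[0.10,0.11,-0.03],[0.47,0.49,-0.14],[-0.11,-0.11,0.03]] + [[-0.0, 0.0, -0.0], [-0.0, 0.0, -0.0], [-0.0, 0.0, -0.0]]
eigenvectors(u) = [[0.85,  -0.46,  -0.49],[-0.41,  0.18,  -0.81],[-0.32,  -0.87,  0.32]]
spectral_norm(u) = 1.89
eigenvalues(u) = [-1.75, -0.0, 0.75]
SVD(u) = [[-0.89, -0.21, 0.40], [0.28, -0.95, 0.12], [0.36, 0.22, 0.91]] @ diag([1.888647813789141, 0.7254639224175046, 0.003395988825869469]) @ [[0.58, -0.68, -0.45], [-0.68, -0.71, 0.21], [-0.46, 0.18, -0.87]]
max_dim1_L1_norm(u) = 2.85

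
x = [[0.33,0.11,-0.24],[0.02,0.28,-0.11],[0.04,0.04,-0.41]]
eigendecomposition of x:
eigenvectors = [[0.29, 0.97, 0.84], [0.15, 0.21, -0.55], [0.95, 0.06, 0.02]]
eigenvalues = [-0.39, 0.34, 0.25]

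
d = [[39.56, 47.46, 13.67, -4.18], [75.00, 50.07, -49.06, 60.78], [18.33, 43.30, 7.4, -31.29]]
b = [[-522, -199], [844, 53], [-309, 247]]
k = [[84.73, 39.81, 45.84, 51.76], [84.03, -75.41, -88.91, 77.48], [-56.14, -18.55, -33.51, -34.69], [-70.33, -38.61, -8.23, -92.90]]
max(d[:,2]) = 13.67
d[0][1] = 47.46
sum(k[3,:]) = -210.07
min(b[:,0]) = -522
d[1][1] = 50.07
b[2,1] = 247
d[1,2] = -49.06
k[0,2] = 45.84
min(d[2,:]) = -31.29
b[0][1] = -199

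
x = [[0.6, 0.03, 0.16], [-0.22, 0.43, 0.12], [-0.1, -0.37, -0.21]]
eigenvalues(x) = [0.62, 0.26, -0.06]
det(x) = -0.01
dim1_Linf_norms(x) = [0.6, 0.43, 0.37]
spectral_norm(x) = 0.66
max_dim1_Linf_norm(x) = 0.6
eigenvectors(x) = [[-0.7, 0.23, -0.21], [0.68, 0.74, -0.32], [-0.22, -0.63, 0.92]]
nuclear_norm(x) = 1.31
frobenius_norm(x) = 0.91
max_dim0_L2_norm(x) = 0.65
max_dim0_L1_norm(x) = 0.92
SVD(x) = [[-0.93,0.13,-0.35], [0.33,0.72,-0.61], [0.17,-0.68,-0.71]] @ diag([0.6646866976782576, 0.6187658956682834, 0.022811406957909116]) @ [[-0.97, 0.08, -0.22],[-0.02, 0.91, 0.41],[-0.23, -0.4, 0.89]]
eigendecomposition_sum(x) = [[0.51, -0.09, 0.09], [-0.49, 0.08, -0.08], [0.16, -0.03, 0.03]] + [[0.08, 0.10, 0.05], [0.26, 0.32, 0.17], [-0.22, -0.28, -0.15]] + [[0.01, 0.01, 0.02], [0.01, 0.02, 0.03], [-0.04, -0.07, -0.09]]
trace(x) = 0.82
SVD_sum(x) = [[0.60, -0.05, 0.13],[-0.22, 0.02, -0.05],[-0.11, 0.01, -0.02]] + [[-0.0, 0.08, 0.03], [-0.01, 0.41, 0.18], [0.01, -0.39, -0.17]] + [[0.0,  0.0,  -0.01],[0.0,  0.01,  -0.01],[0.00,  0.01,  -0.01]]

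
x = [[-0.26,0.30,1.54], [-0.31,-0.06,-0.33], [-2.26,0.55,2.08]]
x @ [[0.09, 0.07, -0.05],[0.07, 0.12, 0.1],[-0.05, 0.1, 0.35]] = [[-0.08, 0.17, 0.58], [-0.02, -0.06, -0.11], [-0.27, 0.12, 0.9]]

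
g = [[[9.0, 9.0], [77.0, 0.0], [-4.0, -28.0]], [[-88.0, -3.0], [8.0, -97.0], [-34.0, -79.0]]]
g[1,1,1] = -97.0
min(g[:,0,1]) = -3.0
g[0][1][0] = 77.0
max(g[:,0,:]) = 9.0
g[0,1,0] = 77.0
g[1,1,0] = 8.0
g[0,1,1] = 0.0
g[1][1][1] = -97.0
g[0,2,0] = -4.0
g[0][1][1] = 0.0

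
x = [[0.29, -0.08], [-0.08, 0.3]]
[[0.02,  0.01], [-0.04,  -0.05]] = x @ [[0.02, -0.01],[-0.12, -0.18]]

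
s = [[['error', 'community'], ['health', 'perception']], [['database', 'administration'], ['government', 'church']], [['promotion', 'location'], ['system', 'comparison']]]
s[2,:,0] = ['promotion', 'system']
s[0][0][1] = 'community'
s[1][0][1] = 'administration'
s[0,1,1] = 'perception'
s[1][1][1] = 'church'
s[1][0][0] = 'database'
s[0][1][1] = 'perception'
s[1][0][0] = 'database'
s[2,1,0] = 'system'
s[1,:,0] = ['database', 'government']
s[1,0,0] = 'database'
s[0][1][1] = 'perception'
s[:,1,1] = ['perception', 'church', 'comparison']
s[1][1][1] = 'church'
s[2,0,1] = 'location'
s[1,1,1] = 'church'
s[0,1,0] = 'health'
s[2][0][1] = 'location'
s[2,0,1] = 'location'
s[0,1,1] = 'perception'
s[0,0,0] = 'error'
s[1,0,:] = ['database', 'administration']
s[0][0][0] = 'error'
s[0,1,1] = 'perception'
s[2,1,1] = 'comparison'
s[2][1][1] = 'comparison'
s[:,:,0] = [['error', 'health'], ['database', 'government'], ['promotion', 'system']]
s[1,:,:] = [['database', 'administration'], ['government', 'church']]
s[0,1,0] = 'health'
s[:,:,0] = [['error', 'health'], ['database', 'government'], ['promotion', 'system']]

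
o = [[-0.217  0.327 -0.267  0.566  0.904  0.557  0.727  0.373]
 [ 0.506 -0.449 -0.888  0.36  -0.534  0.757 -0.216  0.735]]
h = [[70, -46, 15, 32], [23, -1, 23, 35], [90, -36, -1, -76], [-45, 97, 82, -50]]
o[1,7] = 0.735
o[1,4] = -0.534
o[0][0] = -0.217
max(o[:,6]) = 0.727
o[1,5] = 0.757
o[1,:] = [0.506, -0.449, -0.888, 0.36, -0.534, 0.757, -0.216, 0.735]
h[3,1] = 97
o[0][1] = 0.327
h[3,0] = -45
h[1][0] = 23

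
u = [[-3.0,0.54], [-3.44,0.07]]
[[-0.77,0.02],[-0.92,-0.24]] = u @ [[0.27, 0.08],[0.08, 0.48]]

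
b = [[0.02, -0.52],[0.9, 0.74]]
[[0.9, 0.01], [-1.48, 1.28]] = b@[[-0.21, 1.40],[-1.74, 0.03]]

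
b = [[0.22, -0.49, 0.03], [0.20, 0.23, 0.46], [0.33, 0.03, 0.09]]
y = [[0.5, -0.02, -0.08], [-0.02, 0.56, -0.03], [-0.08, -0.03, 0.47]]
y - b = [[0.28,  0.47,  -0.11], [-0.22,  0.33,  -0.49], [-0.41,  -0.06,  0.38]]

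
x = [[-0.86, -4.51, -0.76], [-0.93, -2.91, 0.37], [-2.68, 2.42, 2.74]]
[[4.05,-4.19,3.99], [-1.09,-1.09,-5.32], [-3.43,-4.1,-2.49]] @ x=[[-10.28,3.58,6.30], [16.21,-4.79,-14.15], [13.44,21.37,-5.73]]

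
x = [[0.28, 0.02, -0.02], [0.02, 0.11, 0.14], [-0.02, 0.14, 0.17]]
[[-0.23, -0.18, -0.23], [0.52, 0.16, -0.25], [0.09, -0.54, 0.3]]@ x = [[-0.06,-0.06,-0.06], [0.15,-0.01,-0.03], [0.01,-0.02,-0.03]]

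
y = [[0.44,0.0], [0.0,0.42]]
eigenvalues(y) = [0.44, 0.42]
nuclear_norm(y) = 0.86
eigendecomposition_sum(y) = [[0.44, 0.0], [0.0, 0.0]] + [[0.0, 0.0], [0.00, 0.42]]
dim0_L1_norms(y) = [0.44, 0.42]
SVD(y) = [[1.0, 0.00], [0.0, 1.00]] @ diag([0.44, 0.42]) @ [[1.00, 0.0], [0.0, 1.00]]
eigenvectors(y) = [[1.0, 0.00],[0.0, 1.00]]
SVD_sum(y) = [[0.44, 0.0], [0.00, 0.0]] + [[0.0, 0.0],[0.0, 0.42]]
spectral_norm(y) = 0.44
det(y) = 0.18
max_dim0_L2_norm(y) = 0.44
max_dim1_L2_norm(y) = 0.44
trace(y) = 0.86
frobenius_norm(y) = 0.61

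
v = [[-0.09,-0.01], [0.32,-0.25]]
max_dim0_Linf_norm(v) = 0.32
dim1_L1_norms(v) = [0.1, 0.57]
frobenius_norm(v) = 0.42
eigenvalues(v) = [-0.11, -0.23]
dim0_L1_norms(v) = [0.41, 0.26]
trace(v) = -0.34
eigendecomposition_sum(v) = [[-0.14, 0.01],[-0.32, 0.02]] + [[0.05, -0.02], [0.64, -0.27]]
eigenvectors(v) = [[0.39, 0.07], [0.92, 1.00]]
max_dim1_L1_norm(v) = 0.57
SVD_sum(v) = [[-0.05, 0.04], [0.33, -0.24]] + [[-0.04, -0.05], [-0.01, -0.01]]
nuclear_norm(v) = 0.47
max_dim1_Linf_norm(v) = 0.32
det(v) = 0.03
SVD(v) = [[-0.16, 0.99],[0.99, 0.16]] @ diag([0.41133479023476677, 0.06247951938451864]) @ [[0.80, -0.6], [-0.6, -0.80]]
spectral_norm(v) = 0.41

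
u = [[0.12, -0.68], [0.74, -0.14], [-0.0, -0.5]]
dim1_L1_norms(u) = [0.8, 0.88, 0.5]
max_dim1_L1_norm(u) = 0.88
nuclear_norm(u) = 1.59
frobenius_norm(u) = 1.14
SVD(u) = [[0.69, -0.4], [0.56, 0.82], [0.46, -0.41]] @ diag([0.9223743725795894, 0.6657518432632455]) @ [[0.54, -0.84], [0.84, 0.54]]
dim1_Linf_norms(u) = [0.68, 0.74, 0.5]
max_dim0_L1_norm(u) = 1.32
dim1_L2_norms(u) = [0.69, 0.75, 0.5]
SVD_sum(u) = [[0.34, -0.54],[0.28, -0.44],[0.23, -0.35]] + [[-0.22, -0.14], [0.46, 0.30], [-0.23, -0.15]]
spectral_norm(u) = 0.92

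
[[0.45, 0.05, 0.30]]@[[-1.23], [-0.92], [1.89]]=[[-0.03]]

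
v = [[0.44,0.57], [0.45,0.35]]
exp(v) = [[1.75, 0.88], [0.70, 1.61]]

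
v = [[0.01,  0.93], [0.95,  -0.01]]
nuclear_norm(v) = 1.88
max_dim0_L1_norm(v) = 0.96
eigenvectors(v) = [[0.71,-0.70], [0.71,0.71]]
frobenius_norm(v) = 1.33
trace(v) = 0.00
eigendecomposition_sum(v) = [[0.47,0.46], [0.47,0.46]] + [[-0.47, 0.47],[0.48, -0.48]]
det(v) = -0.88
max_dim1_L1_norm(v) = 0.96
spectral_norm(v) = 0.95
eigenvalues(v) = [0.94, -0.94]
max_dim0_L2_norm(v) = 0.95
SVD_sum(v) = [[0.01, -0.00], [0.95, -0.01]] + [[0.0, 0.93], [-0.0, -0.0]]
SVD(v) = [[-0.01, -1.0], [-1.00, 0.01]] @ diag([0.9500531899844817, 0.9300531899844816]) @ [[-1.00, 0.01], [-0.01, -1.0]]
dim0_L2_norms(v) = [0.95, 0.93]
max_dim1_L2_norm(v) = 0.95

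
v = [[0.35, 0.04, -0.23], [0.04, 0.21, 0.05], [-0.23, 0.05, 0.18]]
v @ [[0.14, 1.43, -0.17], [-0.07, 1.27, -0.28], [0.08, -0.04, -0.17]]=[[0.03, 0.56, -0.03],  [-0.01, 0.32, -0.07],  [-0.02, -0.27, -0.01]]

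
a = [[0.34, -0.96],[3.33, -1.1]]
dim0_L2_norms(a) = [3.35, 1.46]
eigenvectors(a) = [[(0.19+0.43j), 0.19-0.43j], [(0.88+0j), (0.88-0j)]]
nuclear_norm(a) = 4.36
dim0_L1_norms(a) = [3.67, 2.06]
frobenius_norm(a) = 3.65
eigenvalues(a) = [(-0.38+1.64j), (-0.38-1.64j)]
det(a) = 2.82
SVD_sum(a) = [[0.61, -0.23], [3.28, -1.24]] + [[-0.27, -0.73], [0.05, 0.14]]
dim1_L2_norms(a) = [1.02, 3.51]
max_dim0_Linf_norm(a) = 3.33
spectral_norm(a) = 3.56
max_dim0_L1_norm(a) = 3.67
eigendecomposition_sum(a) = [[(0.17+0.9j), (-0.48-0.11j)], [1.67+0.39j, -0.55+0.73j]] + [[(0.17-0.9j),-0.48+0.11j],[(1.67-0.39j),(-0.55-0.73j)]]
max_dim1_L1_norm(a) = 4.43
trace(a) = -0.76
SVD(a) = [[-0.18, -0.98], [-0.98, 0.18]] @ diag([3.564987179745404, 0.7918121041326133]) @ [[-0.94, 0.35], [0.35, 0.94]]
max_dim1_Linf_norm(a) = 3.33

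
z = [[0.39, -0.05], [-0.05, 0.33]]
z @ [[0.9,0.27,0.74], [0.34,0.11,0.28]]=[[0.33, 0.1, 0.27], [0.07, 0.02, 0.06]]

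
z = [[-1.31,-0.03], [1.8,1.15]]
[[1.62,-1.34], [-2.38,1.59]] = z@[[-1.23,1.03],  [-0.14,-0.23]]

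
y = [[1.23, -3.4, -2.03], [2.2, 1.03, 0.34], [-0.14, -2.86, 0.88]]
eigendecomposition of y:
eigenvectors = [[(-0.68+0j), (-0.68-0j), (-0.36+0j)],[0.12+0.52j, 0.12-0.52j, -0.40+0.00j],[(-0.47+0.15j), -0.47-0.15j, 0.85+0.00j]]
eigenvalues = [(0.43+3.05j), (0.43-3.05j), (2.28+0j)]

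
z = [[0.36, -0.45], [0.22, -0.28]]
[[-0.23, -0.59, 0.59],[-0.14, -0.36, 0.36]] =z @ [[-0.04, -0.19, 0.65], [0.47, 1.15, -0.79]]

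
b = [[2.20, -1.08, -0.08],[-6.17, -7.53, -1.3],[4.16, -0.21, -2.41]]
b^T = [[2.2, -6.17, 4.16], [-1.08, -7.53, -0.21], [-0.08, -1.30, -2.41]]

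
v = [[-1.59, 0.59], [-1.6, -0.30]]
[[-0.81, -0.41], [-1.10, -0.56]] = v @ [[0.63, 0.32], [0.32, 0.17]]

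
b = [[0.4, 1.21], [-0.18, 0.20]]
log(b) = [[-0.39, 2.62], [-0.39, -0.82]]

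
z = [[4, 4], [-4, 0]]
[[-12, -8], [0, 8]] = z @ [[0, -2], [-3, 0]]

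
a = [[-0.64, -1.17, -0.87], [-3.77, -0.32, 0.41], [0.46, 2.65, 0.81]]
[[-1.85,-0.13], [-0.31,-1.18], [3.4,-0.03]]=a @ [[0.06,  0.32], [1.08,  -0.07], [0.63,  0.01]]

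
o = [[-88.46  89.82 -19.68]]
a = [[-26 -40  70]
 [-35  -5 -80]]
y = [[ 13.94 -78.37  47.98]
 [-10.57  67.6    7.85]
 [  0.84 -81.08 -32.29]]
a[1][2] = -80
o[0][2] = -19.68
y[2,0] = 0.84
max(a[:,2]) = 70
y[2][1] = -81.08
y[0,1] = -78.37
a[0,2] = 70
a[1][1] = -5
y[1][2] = 7.85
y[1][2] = 7.85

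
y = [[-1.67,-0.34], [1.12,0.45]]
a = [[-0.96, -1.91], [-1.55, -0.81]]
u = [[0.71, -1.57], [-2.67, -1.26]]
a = y + u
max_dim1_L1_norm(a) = 2.87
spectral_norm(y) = 2.08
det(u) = -5.09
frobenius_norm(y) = 2.09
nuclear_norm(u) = 4.68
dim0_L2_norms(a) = [1.82, 2.07]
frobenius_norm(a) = 2.76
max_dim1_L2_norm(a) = 2.14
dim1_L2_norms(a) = [2.14, 1.75]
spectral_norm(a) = 2.63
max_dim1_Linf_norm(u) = 2.67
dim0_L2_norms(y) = [2.01, 0.56]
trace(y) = -1.22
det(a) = -2.18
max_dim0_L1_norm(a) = 2.72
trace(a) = -1.77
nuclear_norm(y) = 2.26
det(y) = -0.37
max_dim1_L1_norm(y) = 2.01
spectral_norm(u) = 2.95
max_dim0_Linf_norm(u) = 2.67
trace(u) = -0.55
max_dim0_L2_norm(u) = 2.76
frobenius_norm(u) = 3.42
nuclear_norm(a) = 3.46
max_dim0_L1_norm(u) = 3.38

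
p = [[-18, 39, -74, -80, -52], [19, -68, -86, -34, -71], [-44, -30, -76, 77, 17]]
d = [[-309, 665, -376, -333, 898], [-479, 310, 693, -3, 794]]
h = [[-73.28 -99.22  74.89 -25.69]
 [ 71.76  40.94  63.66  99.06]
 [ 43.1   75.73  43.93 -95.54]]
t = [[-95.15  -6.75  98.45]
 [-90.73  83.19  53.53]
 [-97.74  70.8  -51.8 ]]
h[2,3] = -95.54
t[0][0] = -95.15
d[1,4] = 794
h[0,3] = -25.69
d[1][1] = 310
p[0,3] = -80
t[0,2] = 98.45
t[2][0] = -97.74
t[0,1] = -6.75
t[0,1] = -6.75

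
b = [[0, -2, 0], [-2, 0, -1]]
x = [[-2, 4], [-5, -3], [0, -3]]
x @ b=[[-8, 4, -4], [6, 10, 3], [6, 0, 3]]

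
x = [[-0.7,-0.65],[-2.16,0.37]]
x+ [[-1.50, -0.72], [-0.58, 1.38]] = [[-2.2,  -1.37], [-2.74,  1.75]]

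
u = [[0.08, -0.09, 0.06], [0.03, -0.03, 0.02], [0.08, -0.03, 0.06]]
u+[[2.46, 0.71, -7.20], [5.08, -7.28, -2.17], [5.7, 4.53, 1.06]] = [[2.54, 0.62, -7.14], [5.11, -7.31, -2.15], [5.78, 4.50, 1.12]]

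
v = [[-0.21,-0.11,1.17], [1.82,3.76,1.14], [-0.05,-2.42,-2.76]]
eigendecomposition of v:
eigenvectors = [[0.18, -0.74, -0.44], [-0.91, 0.55, -0.04], [0.38, -0.4, 0.90]]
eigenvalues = [2.92, 0.5, -2.64]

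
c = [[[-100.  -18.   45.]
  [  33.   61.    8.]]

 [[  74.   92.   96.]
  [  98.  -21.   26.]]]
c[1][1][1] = -21.0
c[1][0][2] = 96.0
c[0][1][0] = 33.0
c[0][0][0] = -100.0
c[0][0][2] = 45.0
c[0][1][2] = 8.0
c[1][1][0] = 98.0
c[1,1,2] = 26.0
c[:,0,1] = [-18.0, 92.0]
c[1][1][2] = 26.0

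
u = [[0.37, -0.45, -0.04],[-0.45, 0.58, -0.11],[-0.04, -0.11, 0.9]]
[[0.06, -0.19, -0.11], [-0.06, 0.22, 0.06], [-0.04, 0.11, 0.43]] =u@ [[0.06, -0.07, -0.05], [-0.07, 0.35, 0.16], [-0.05, 0.16, 0.49]]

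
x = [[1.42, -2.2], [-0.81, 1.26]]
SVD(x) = [[-0.87, 0.50], [0.5, 0.87]] @ diag([3.0166362563881868, 0.002386764391879524]) @ [[-0.54,0.84], [0.84,0.54]]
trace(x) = 2.68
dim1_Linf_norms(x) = [2.2, 1.26]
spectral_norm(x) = 3.02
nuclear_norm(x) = 3.02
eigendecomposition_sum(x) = [[1.42,  -2.20], [-0.81,  1.26]] + [[0.00, 0.0], [0.00, 0.00]]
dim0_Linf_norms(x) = [1.42, 2.2]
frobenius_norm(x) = 3.02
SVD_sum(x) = [[1.42, -2.2],[-0.81, 1.26]] + [[0.0, 0.00], [0.00, 0.0]]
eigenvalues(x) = [2.68, 0.0]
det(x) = 0.01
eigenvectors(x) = [[0.87, 0.84], [-0.5, 0.54]]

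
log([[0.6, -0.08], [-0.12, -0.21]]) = [[-0.51+0.04j, -0.10+0.30j], [(-0.15+0.45j), -1.49+3.10j]]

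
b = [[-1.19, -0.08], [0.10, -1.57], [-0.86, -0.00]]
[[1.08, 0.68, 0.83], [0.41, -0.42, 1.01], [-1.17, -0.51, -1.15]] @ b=[[-1.93, -1.15], [-1.40, 0.63], [2.33, 0.89]]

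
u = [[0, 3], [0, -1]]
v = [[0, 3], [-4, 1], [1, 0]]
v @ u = [[0, -3], [0, -13], [0, 3]]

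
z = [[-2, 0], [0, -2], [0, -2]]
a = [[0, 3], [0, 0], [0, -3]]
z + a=[[-2, 3], [0, -2], [0, -5]]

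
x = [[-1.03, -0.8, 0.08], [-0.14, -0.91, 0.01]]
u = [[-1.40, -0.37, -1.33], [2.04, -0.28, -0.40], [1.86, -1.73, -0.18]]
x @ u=[[-0.04, 0.47, 1.68], [-1.64, 0.29, 0.55]]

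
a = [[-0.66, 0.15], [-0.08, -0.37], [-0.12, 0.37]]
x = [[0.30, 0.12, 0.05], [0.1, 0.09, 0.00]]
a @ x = [[-0.18,-0.07,-0.03],[-0.06,-0.04,-0.0],[0.0,0.02,-0.01]]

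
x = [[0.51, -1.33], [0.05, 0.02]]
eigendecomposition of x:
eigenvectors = [[(0.98+0j), 0.98-0.00j], [(0.18-0.06j), (0.18+0.06j)]]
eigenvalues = [(0.26+0.08j), (0.26-0.08j)]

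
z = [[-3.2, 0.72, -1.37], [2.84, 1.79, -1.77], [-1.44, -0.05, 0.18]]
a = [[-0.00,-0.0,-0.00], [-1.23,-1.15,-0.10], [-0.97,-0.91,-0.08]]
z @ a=[[0.44, 0.42, 0.04], [-0.48, -0.45, -0.04], [-0.11, -0.11, -0.01]]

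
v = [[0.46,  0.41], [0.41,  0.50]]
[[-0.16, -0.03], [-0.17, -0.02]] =v @ [[-0.17, -0.15], [-0.21, 0.09]]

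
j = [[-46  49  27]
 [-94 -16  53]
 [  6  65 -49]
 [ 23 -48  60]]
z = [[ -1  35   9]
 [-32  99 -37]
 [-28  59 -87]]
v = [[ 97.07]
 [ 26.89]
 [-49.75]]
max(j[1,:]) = 53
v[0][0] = 97.07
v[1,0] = 26.89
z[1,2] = -37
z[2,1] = 59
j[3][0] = 23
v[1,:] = [26.89]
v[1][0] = 26.89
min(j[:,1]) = -48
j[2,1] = 65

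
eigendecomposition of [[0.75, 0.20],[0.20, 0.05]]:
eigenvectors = [[0.97,-0.26], [0.26,0.97]]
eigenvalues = [0.8, -0.0]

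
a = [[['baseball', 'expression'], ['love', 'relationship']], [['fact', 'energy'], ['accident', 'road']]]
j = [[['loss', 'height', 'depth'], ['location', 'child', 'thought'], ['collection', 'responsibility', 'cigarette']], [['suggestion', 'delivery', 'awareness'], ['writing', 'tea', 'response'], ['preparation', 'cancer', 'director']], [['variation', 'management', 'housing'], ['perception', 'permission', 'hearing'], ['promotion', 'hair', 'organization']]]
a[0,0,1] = 'expression'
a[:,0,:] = [['baseball', 'expression'], ['fact', 'energy']]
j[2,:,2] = ['housing', 'hearing', 'organization']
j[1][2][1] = 'cancer'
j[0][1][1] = 'child'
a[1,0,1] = 'energy'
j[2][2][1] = 'hair'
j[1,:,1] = ['delivery', 'tea', 'cancer']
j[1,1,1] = 'tea'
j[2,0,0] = 'variation'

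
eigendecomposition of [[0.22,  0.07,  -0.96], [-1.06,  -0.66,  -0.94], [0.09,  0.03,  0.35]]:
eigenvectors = [[-0.12+0.00j, -0.58-0.29j, -0.58+0.29j],[(0.99+0j), 0.74+0.00j, (0.74-0j)],[(-0.02+0j), -0.03+0.14j, (-0.03-0.14j)]]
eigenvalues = [(-0.51+0j), (0.21+0.24j), (0.21-0.24j)]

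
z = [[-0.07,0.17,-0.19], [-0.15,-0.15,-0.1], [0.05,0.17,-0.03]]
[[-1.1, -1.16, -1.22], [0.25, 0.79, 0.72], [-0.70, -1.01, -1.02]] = z @ [[5.48, -1.88, 2.31], [-6.03, -4.97, -6.77], [-1.63, 2.35, -0.49]]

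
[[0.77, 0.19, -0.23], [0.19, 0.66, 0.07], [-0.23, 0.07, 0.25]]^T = [[0.77, 0.19, -0.23], [0.19, 0.66, 0.07], [-0.23, 0.07, 0.25]]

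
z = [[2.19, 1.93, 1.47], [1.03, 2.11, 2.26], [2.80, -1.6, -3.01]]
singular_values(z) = [5.13, 3.8, 0.06]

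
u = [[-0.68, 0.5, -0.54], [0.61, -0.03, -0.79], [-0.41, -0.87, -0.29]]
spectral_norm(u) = 1.01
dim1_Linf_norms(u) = [0.68, 0.79, 0.87]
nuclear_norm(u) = 3.01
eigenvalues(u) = [(1+0j), (-1+0.09j), (-1-0.09j)]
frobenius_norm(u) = 1.73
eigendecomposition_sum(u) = [[0.16-0.00j, 0.28+0.00j, -0.24+0.00j], [(0.28-0j), 0.48+0.00j, -0.41+0.00j], [-0.24+0.00j, -0.42-0.00j, (0.35-0j)]] + [[-0.42+0.04j, (0.11-0.31j), -0.15-0.34j], [0.17+0.28j, -0.26+0.02j, (-0.19+0.22j)], [(-0.09+0.36j), -0.23-0.18j, (-0.32+0.03j)]] + [[(-0.42-0.04j), (0.11+0.31j), -0.15+0.34j], [(0.17-0.28j), -0.26-0.02j, -0.19-0.22j], [(-0.09-0.36j), -0.23+0.18j, (-0.32-0.03j)]]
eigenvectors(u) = [[(-0.4+0j), 0.65+0.00j, 0.65-0.00j], [-0.70+0.00j, -0.21-0.46j, -0.21+0.46j], [0.60+0.00j, 0.19-0.54j, (0.19+0.54j)]]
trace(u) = -1.00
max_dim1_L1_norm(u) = 1.72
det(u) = 1.01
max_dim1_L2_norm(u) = 1.0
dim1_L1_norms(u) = [1.72, 1.43, 1.57]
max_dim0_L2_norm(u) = 1.0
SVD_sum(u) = [[0.01, 0.1, 0.06], [-0.03, -0.32, -0.18], [-0.07, -0.81, -0.46]] + [[-0.83, 0.28, -0.36], [0.22, -0.07, 0.09], [-0.19, 0.06, -0.08]] + [[0.14, 0.12, -0.24],[0.42, 0.36, -0.7],[-0.15, -0.13, 0.25]]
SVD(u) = [[-0.11, 0.95, 0.31], [0.36, -0.25, 0.9], [0.92, 0.21, -0.32]] @ diag([1.0055133766092383, 1.002461583292422, 0.9971026143194792]) @ [[-0.08,-0.87,-0.49],[-0.88,0.29,-0.38],[0.47,0.40,-0.79]]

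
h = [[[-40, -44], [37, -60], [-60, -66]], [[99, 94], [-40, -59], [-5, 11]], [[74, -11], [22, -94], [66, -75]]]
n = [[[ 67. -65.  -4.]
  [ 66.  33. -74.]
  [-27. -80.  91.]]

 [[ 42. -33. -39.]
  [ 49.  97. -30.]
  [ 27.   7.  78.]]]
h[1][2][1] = 11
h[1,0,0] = 99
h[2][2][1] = -75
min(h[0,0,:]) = -44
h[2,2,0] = 66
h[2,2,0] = 66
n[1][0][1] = -33.0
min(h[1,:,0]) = -40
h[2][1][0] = 22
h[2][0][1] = -11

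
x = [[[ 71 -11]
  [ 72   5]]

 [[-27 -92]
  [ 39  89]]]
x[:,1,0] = [72, 39]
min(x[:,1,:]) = 5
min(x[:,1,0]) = 39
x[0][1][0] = 72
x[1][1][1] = 89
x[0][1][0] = 72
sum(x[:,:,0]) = 155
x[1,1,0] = 39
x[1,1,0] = 39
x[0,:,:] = [[71, -11], [72, 5]]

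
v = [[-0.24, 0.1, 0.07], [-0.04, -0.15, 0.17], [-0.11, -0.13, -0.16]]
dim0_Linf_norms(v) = [0.24, 0.15, 0.17]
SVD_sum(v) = [[-0.24,0.04,0.1],[-0.07,0.01,0.03],[-0.01,0.00,0.01]] + [[-0.01, -0.00, -0.02], [0.05, 0.01, 0.12], [-0.08, -0.02, -0.18]] + [[0.01, 0.06, -0.01], [-0.02, -0.17, 0.02], [-0.01, -0.12, 0.02]]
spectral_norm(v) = 0.27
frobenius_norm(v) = 0.42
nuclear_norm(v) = 0.73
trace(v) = -0.55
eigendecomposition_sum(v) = [[-0.17+0.00j, 0.10-0.00j, (-0.05-0j)], [(0.08-0j), (-0.05+0j), (0.03+0j)], [(-0.09+0j), (0.05-0j), -0.03-0.00j]] + [[(-0.03+0.02j), (-0+0.06j), (0.06+0.02j)],[(-0.06+0j), (-0.05+0.08j), (0.07+0.07j)],[(-0.01-0.06j), -0.09-0.04j, (-0.07+0.08j)]] + [[-0.03-0.02j,  (-0-0.06j),  (0.06-0.02j)], [-0.06-0.00j,  (-0.05-0.08j),  (0.07-0.07j)], [(-0.01+0.06j),  -0.09+0.04j,  (-0.07-0.08j)]]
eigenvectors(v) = [[-0.82+0.00j,(-0.16-0.37j),(-0.16+0.37j)], [(0.39+0j),(0.08-0.63j),0.08+0.63j], [(-0.43+0j),0.66+0.00j,(0.66-0j)]]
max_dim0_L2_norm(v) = 0.27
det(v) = -0.01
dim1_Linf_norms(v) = [0.24, 0.17, 0.16]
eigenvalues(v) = [(-0.25+0j), (-0.15+0.19j), (-0.15-0.19j)]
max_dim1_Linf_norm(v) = 0.24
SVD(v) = [[-0.96, 0.1, -0.27], [-0.28, -0.53, 0.8], [-0.06, 0.84, 0.54]] @ diag([0.27301355382379267, 0.23865585836924091, 0.2204699088187408]) @ [[0.91, -0.17, -0.39], [-0.40, -0.08, -0.91], [-0.12, -0.98, 0.14]]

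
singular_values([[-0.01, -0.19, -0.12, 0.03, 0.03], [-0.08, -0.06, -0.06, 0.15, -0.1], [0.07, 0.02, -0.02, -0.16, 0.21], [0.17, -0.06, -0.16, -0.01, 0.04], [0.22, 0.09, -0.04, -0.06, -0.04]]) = [0.38, 0.3, 0.24, 0.06, 0.0]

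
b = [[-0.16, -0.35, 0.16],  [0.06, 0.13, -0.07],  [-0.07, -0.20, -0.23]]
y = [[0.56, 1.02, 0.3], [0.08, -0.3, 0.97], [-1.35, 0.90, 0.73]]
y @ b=[[-0.05, -0.12, -0.05], [-0.10, -0.26, -0.19], [0.22, 0.44, -0.45]]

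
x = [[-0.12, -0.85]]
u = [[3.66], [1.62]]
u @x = [[-0.44, -3.11], [-0.19, -1.38]]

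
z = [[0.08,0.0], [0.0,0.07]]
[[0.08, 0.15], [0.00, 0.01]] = z @ [[1.05, 1.84], [0.07, 0.11]]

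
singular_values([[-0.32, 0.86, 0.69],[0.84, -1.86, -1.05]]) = [2.56, 0.18]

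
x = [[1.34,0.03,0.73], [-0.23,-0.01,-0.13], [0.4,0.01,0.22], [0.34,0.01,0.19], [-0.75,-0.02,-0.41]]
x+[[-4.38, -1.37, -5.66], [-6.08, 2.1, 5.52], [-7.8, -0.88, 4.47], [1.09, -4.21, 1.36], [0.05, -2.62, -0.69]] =[[-3.04, -1.34, -4.93], [-6.31, 2.09, 5.39], [-7.40, -0.87, 4.69], [1.43, -4.20, 1.55], [-0.70, -2.64, -1.10]]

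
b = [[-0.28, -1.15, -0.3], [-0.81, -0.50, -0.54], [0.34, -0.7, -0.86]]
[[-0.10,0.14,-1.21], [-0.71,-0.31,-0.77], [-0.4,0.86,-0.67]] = b @ [[0.46, 0.84, 0.29], [-0.25, -0.19, 0.95], [0.85, -0.51, 0.12]]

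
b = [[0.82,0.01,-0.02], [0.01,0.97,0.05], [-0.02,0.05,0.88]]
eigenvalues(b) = [0.81, 0.87, 0.99]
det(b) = 0.70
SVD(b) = [[0.01, 0.42, -0.91], [0.91, 0.37, 0.18], [0.41, -0.83, -0.38]] @ diag([0.9922740316655916, 0.868103655075191, 0.8096223132592174]) @ [[0.01,0.91,0.41], [0.42,0.37,-0.83], [-0.91,0.18,-0.38]]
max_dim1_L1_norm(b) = 1.03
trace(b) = 2.67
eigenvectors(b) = [[-0.91, 0.42, 0.01], [0.18, 0.37, 0.91], [-0.38, -0.83, 0.41]]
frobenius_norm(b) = 1.55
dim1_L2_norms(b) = [0.82, 0.97, 0.88]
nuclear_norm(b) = 2.67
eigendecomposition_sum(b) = [[0.67,-0.13,0.28], [-0.13,0.03,-0.05], [0.28,-0.05,0.12]] + [[0.15,0.13,-0.30],[0.13,0.12,-0.26],[-0.3,-0.26,0.60]] + [[0.00, 0.01, 0.00], [0.01, 0.83, 0.37], [0.00, 0.37, 0.16]]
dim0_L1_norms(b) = [0.85, 1.03, 0.95]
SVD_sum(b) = [[0.00,  0.01,  0.00], [0.01,  0.83,  0.37], [0.00,  0.37,  0.16]] + [[0.15, 0.13, -0.30], [0.13, 0.12, -0.26], [-0.30, -0.26, 0.6]] + [[0.67, -0.13, 0.28], [-0.13, 0.03, -0.05], [0.28, -0.05, 0.12]]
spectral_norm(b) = 0.99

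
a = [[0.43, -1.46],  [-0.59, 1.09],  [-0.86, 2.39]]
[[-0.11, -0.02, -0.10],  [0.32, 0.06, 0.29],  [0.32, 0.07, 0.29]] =a @ [[-0.90,-0.16,-0.78], [-0.19,-0.03,-0.16]]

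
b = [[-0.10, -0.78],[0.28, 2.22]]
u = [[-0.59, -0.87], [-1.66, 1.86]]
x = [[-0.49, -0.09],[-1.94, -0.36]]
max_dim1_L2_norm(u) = 2.49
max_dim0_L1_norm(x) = 2.43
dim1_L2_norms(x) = [0.5, 1.97]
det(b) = -0.00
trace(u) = 1.27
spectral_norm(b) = 2.37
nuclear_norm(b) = 2.37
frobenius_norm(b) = 2.37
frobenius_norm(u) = 2.71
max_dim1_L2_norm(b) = 2.24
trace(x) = -0.85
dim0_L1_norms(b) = [0.38, 3.0]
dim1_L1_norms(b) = [0.88, 2.5]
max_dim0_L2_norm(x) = 2.0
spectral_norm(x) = 2.04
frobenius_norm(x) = 2.04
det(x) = 0.00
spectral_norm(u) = 2.51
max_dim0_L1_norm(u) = 2.73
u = b + x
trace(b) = 2.12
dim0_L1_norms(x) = [2.43, 0.45]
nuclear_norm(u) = 3.52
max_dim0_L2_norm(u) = 2.05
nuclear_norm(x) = 2.04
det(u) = -2.54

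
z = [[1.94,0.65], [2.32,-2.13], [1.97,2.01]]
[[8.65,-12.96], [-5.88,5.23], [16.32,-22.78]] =z@[[2.59, -4.29],[5.58, -7.13]]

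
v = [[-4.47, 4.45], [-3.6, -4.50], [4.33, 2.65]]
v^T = [[-4.47, -3.60, 4.33], [4.45, -4.50, 2.65]]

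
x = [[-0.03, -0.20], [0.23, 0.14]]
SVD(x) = [[-0.54, 0.84], [0.84, 0.54]] @ diag([0.3082367927198818, 0.13561002770356112]) @ [[0.68, 0.73], [0.73, -0.68]]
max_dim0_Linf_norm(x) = 0.23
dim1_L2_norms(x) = [0.2, 0.27]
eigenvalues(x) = [(0.06+0.2j), (0.06-0.2j)]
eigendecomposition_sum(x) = [[(-0.02+0.11j), (-0.1+0.03j)], [0.12-0.03j, 0.07+0.09j]] + [[-0.02-0.11j, (-0.1-0.03j)], [(0.12+0.03j), (0.07-0.09j)]]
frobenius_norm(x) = 0.34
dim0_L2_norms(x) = [0.23, 0.24]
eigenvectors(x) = [[(0.27-0.63j), 0.27+0.63j], [(-0.73+0j), -0.73-0.00j]]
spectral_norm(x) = 0.31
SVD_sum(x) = [[-0.11, -0.12], [0.18, 0.19]] + [[0.08, -0.08], [0.05, -0.05]]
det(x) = 0.04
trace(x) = 0.11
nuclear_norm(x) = 0.44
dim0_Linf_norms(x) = [0.23, 0.2]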